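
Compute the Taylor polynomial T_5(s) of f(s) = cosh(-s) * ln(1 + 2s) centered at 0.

Expand each factor separately, then convolve coefficients.
[s^0] = 0;  [s^1] = 2;  [s^2] = -2;  [s^3] = 11/3;  [s^4] = -5;  [s^5] = 469/60.

469*s^5/60 - 5*s^4 + 11*s^3/3 - 2*s^2 + 2*s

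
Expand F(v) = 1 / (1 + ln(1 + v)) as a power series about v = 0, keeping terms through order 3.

Use the geometric series for the reciprocal, then substitute.
F(0) = 1
F′(0) = -1
F′′(0) = 3
F′′′(0) = -14

-7*v^3/3 + 3*v^2/2 - v + 1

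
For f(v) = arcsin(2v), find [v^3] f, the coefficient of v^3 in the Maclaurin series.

f(0) = 0
f′(0) = 2
f′′(0) = 0
f′′′(0) = 8
So c_3 = f′′′(0)/3! = 4/3.

4/3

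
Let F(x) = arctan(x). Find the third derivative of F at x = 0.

-2

Apply the Taylor formula c_k = f^(k)(a)/k!.
The coefficient of x^3 in the expansion is -1/3, so F′′′(0) = 3! * (-1/3) = -2.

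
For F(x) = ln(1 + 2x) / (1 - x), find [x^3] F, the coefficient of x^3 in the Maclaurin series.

Expand 1/(denominator) as a geometric series and multiply by the numerator's series.
F(0) = 0
F′(0) = 2
F′′(0) = 0
F′′′(0) = 16
So c_3 = F′′′(0)/3! = 8/3.

8/3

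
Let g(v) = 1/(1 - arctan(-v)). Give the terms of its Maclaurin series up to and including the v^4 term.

v^4/3 - 2*v^3/3 + v^2 - v + 1

Substitute the inner expansion into the outer series and collect powers.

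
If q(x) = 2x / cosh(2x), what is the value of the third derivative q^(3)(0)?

-24

Divide the numerator series by the denominator series (power-series long division).
From the series, [x^3] q = -4; multiply by 3! = 6 to get -24.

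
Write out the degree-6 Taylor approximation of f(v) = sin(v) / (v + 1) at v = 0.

Multiply the numerator's expansion by the denominator's geometric series.
[v^0] = 0;  [v^1] = 1;  [v^2] = -1;  [v^3] = 5/6;  [v^4] = -5/6;  [v^5] = 101/120;  [v^6] = -101/120.

-101*v^6/120 + 101*v^5/120 - 5*v^4/6 + 5*v^3/6 - v^2 + v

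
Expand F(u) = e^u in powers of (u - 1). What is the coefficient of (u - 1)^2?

e/2

F(1) = e
F′(1) = e
F′′(1) = e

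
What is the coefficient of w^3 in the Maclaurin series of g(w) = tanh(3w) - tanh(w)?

-26/3

Add the two expansions coefficient-wise.
g(0) = 0
g′(0) = 2
g′′(0) = 0
g′′′(0) = -52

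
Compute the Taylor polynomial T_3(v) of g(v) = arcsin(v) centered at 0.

v^3/6 + v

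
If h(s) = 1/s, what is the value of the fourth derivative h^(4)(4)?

3/128

The coefficient of (s - 4)^4 in the expansion is 1/1024, so h^(4)(4) = 4! * (1/1024) = 3/128.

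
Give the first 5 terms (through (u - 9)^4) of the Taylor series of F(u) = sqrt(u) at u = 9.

-5*(u - 9)^4/279936 + (u - 9)^3/3888 - (u - 9)^2/216 + (u - 9)/6 + 3

[(u - 9)^0] = 3;  [(u - 9)^1] = 1/6;  [(u - 9)^2] = -1/216;  [(u - 9)^3] = 1/3888;  [(u - 9)^4] = -5/279936.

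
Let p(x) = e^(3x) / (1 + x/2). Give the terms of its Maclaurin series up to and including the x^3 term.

Take the Cauchy product of the two expansions.
[x^0] = 1;  [x^1] = 5/2;  [x^2] = 13/4;  [x^3] = 23/8.

23*x^3/8 + 13*x^2/4 + 5*x/2 + 1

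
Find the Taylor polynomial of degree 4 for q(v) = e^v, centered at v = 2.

q(2) = e^(2)
q′(2) = e^(2)
q′′(2) = e^(2)
q′′′(2) = e^(2)
q^(4)(2) = e^(2)

(v - 2)^4*e^(2)/24 + (v - 2)^3*e^(2)/6 + (v - 2)^2*e^(2)/2 + (v - 2)*e^(2) + e^(2)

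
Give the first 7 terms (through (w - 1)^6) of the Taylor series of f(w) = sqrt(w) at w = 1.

-21*(w - 1)^6/1024 + 7*(w - 1)^5/256 - 5*(w - 1)^4/128 + (w - 1)^3/16 - (w - 1)^2/8 + (w - 1)/2 + 1

Compute the successive derivatives at the expansion point and divide by k!.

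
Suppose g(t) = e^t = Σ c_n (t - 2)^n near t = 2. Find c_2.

e^(2)/2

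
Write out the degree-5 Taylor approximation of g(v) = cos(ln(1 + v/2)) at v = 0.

v^5/96 - 5*v^4/192 + v^3/16 - v^2/8 + 1

Plug the Maclaurin series of the inner function into that of the outer and collect terms.
g(0) = 1
g′(0) = 0
g′′(0) = -1/4
g′′′(0) = 3/8
g^(4)(0) = -5/8
g^(5)(0) = 5/4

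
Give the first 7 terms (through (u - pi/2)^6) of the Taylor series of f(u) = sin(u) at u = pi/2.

f(pi/2) = 1
f′(pi/2) = 0
f′′(pi/2) = -1
f′′′(pi/2) = 0
f^(4)(pi/2) = 1
f^(5)(pi/2) = 0
f^(6)(pi/2) = -1
The Taylor polynomial is Σ f^(k)(pi/2)/k! · (u - pi/2)^k.

-(u - pi/2)^6/720 + (u - pi/2)^4/24 - (u - pi/2)^2/2 + 1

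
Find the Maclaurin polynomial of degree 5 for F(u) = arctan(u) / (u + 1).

Multiply the numerator's expansion by the denominator's geometric series.
F(0) = 0
F′(0) = 1
F′′(0) = -2
F′′′(0) = 4
F^(4)(0) = -16
F^(5)(0) = 104
Dividing each by k! gives the coefficients c_0, ..., c_5.

13*u^5/15 - 2*u^4/3 + 2*u^3/3 - u^2 + u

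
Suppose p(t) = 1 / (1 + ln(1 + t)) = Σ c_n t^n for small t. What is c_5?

-347/60

Expand as Σ (-1)^k u^k with u equal to the inner function's series.
p(0) = 1
p′(0) = -1
p′′(0) = 3
p′′′(0) = -14
p^(4)(0) = 88
p^(5)(0) = -694
Then c_k = p^(k)(0)/k! gives each Taylor coefficient.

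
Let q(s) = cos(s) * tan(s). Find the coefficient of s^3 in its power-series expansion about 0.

-1/6

Write out both Maclaurin series and multiply, keeping only the needed powers.
q(0) = 0
q′(0) = 1
q′′(0) = 0
q′′′(0) = -1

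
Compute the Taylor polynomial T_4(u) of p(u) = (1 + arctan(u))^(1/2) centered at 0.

Let u equal the inner series; expand the outer function in u and truncate.
[u^0] = 1;  [u^1] = 1/2;  [u^2] = -1/8;  [u^3] = -5/48;  [u^4] = 17/384.

17*u^4/384 - 5*u^3/48 - u^2/8 + u/2 + 1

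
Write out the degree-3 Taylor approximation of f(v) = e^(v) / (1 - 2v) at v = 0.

Take the Cauchy product of the two expansions.
f(0) = 1
f′(0) = 3
f′′(0) = 13
f′′′(0) = 79

79*v^3/6 + 13*v^2/2 + 3*v + 1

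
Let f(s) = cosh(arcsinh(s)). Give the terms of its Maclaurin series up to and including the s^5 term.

Substitute the inner expansion into the outer series and collect powers.
[s^0] = 1;  [s^1] = 0;  [s^2] = 1/2;  [s^3] = 0;  [s^4] = -1/8;  [s^5] = 0.

-s^4/8 + s^2/2 + 1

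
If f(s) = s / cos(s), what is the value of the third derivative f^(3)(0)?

Divide the numerator series by the denominator series (power-series long division).
The coefficient of s^3 in the expansion is 1/2, so f′′′(0) = 3! * (1/2) = 3.

3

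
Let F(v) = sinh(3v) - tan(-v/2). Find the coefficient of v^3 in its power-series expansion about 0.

109/24

Expand each term separately and add.
F(0) = 0
F′(0) = 7/2
F′′(0) = 0
F′′′(0) = 109/4
Dividing each by k! gives the coefficients c_0, ..., c_3.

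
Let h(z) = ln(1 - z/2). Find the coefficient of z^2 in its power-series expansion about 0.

Use the known series and substitute for the argument.
So c_2 = h′′(0)/2! = -1/8.

-1/8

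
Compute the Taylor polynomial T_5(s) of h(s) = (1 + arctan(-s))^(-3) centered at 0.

58*s^5/5 + 11*s^4 + 9*s^3 + 6*s^2 + 3*s + 1

Let u equal the inner series; expand the outer function in u and truncate.
h(0) = 1
h′(0) = 3
h′′(0) = 12
h′′′(0) = 54
h^(4)(0) = 264
h^(5)(0) = 1392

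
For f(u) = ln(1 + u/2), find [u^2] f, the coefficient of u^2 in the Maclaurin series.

f(0) = 0
f′(0) = 1/2
f′′(0) = -1/4
Then c_k = f^(k)(0)/k! gives each Taylor coefficient.

-1/8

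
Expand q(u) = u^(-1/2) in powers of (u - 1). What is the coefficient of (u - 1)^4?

c_4 = q^(4)(1)/4! = 35/128.

35/128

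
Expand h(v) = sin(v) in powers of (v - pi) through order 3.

h(pi) = 0
h′(pi) = -1
h′′(pi) = 0
h′′′(pi) = 1
The Taylor polynomial is Σ h^(k)(pi)/k! · (v - pi)^k.

(v - pi)^3/6 - (v - pi)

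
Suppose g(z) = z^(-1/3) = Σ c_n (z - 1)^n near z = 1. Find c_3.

-14/81

g(1) = 1
g′(1) = -1/3
g′′(1) = 4/9
g′′′(1) = -28/27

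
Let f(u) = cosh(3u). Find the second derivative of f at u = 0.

Differentiate repeatedly and evaluate at the center.
The coefficient of u^2 in the expansion is 9/2, so f′′(0) = 2! * (9/2) = 9.

9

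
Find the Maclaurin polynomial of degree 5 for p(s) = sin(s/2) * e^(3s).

6121*s^5/3840 + 35*s^4/16 + 107*s^3/48 + 3*s^2/2 + s/2

Expand each factor separately, then convolve coefficients.
[s^0] = 0;  [s^1] = 1/2;  [s^2] = 3/2;  [s^3] = 107/48;  [s^4] = 35/16;  [s^5] = 6121/3840.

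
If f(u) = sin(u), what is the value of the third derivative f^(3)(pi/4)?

Apply the Taylor formula c_k = f^(k)(a)/k!.
The coefficient of (u - pi/4)^3 in the expansion is -sqrt(2)/12, so f′′′(pi/4) = 3! * (-sqrt(2)/12) = -sqrt(2)/2.

-sqrt(2)/2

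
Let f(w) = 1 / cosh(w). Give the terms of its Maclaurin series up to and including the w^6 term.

Invert the denominator's series and multiply.
f(0) = 1
f′(0) = 0
f′′(0) = -1
f′′′(0) = 0
f^(4)(0) = 5
f^(5)(0) = 0
f^(6)(0) = -61

-61*w^6/720 + 5*w^4/24 - w^2/2 + 1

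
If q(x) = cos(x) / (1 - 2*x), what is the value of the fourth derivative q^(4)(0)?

Use 1/(1 - r) = Σ r^k on the denominator, then take the Cauchy product.
The coefficient of x^4 in the expansion is 337/24, so q^(4)(0) = 4! * (337/24) = 337.

337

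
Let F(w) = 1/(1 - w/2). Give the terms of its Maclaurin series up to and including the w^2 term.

w^2/4 + w/2 + 1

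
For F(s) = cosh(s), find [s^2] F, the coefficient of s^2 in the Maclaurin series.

Apply the Taylor formula c_k = f^(k)(a)/k!.
F(0) = 1
F′(0) = 0
F′′(0) = 1
The Taylor polynomial is Σ F^(k)(0)/k! · s^k.

1/2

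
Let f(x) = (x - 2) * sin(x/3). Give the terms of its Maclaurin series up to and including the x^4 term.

-x^4/162 + x^3/81 + x^2/3 - 2*x/3

Multiply each power in the prefactor through the base expansion.
f(0) = 0
f′(0) = -2/3
f′′(0) = 2/3
f′′′(0) = 2/27
f^(4)(0) = -4/27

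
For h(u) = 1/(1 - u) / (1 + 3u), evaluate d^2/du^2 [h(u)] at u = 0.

14

Take the Cauchy product of the two expansions.
The coefficient of u^2 in the expansion is 7, so h′′(0) = 2! * (7) = 14.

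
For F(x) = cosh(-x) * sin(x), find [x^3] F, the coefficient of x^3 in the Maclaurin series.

1/3

Write out both Maclaurin series and multiply, keeping only the needed powers.
[x^0] = 0;  [x^1] = 1;  [x^2] = 0;  [x^3] = 1/3.
So c_3 = F′′′(0)/3! = 1/3.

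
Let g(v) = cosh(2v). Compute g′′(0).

4

From the series, [v^2] g = 2; multiply by 2! = 2 to get 4.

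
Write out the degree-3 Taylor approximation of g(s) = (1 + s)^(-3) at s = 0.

-10*s^3 + 6*s^2 - 3*s + 1

g(0) = 1
g′(0) = -3
g′′(0) = 12
g′′′(0) = -60
Dividing each by k! gives the coefficients c_0, ..., c_3.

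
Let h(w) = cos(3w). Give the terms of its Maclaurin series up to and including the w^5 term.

27*w^4/8 - 9*w^2/2 + 1

[w^0] = 1;  [w^1] = 0;  [w^2] = -9/2;  [w^3] = 0;  [w^4] = 27/8;  [w^5] = 0.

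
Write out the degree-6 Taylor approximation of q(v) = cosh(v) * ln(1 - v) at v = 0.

Expand each factor separately, then convolve coefficients.
q(0) = 0
q′(0) = -1
q′′(0) = -1
q′′′(0) = -5
q^(4)(0) = -12
q^(5)(0) = -49
q^(6)(0) = -225

-5*v^6/16 - 49*v^5/120 - v^4/2 - 5*v^3/6 - v^2/2 - v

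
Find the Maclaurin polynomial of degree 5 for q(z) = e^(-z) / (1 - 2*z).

Multiply the numerator's expansion by the denominator's geometric series.
q(0) = 1
q′(0) = 1
q′′(0) = 5
q′′′(0) = 29
q^(4)(0) = 233
q^(5)(0) = 2329
The Taylor polynomial is Σ q^(k)(0)/k! · z^k.

2329*z^5/120 + 233*z^4/24 + 29*z^3/6 + 5*z^2/2 + z + 1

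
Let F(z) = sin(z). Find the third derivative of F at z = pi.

Compute the successive derivatives at the expansion point and divide by k!.
The coefficient of (z - pi)^3 in the expansion is 1/6, so F′′′(pi) = 3! * (1/6) = 1.

1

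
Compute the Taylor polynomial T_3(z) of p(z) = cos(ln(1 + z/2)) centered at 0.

z^3/16 - z^2/8 + 1

Compose series: expand the inner function first, then feed it into the outer expansion.
p(0) = 1
p′(0) = 0
p′′(0) = -1/4
p′′′(0) = 3/8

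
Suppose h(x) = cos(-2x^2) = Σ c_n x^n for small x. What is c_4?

-2

h(0) = 1
h′(0) = 0
h′′(0) = 0
h′′′(0) = 0
h^(4)(0) = -48
Dividing each by k! gives the coefficients c_0, ..., c_4.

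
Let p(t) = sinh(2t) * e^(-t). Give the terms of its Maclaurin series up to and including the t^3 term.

Write out both Maclaurin series and multiply, keeping only the needed powers.
[t^0] = 0;  [t^1] = 2;  [t^2] = -2;  [t^3] = 7/3.

7*t^3/3 - 2*t^2 + 2*t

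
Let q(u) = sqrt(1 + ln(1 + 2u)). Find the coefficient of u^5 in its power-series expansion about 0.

Plug the Maclaurin series of the inner function into that of the outer and collect terms.
q(0) = 1
q′(0) = 1
q′′(0) = -3
q′′′(0) = 17
q^(4)(0) = -143
q^(5)(0) = 1609
Dividing each by k! gives the coefficients c_0, ..., c_5.

1609/120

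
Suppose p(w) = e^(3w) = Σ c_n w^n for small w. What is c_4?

27/8

p(0) = 1
p′(0) = 3
p′′(0) = 9
p′′′(0) = 27
p^(4)(0) = 81
Then c_k = p^(k)(0)/k! gives each Taylor coefficient.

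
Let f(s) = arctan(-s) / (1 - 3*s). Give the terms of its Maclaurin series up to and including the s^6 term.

Expand 1/(denominator) as a geometric series and multiply by the numerator's series.
[s^0] = 0;  [s^1] = -1;  [s^2] = -3;  [s^3] = -26/3;  [s^4] = -26;  [s^5] = -391/5;  [s^6] = -1173/5.

-1173*s^6/5 - 391*s^5/5 - 26*s^4 - 26*s^3/3 - 3*s^2 - s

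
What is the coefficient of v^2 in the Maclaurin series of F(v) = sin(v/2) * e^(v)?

1/2

Write out both Maclaurin series and multiply, keeping only the needed powers.
[v^0] = 0;  [v^1] = 1/2;  [v^2] = 1/2.
So c_2 = F′′(0)/2! = 1/2.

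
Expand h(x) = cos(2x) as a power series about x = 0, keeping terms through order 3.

[x^0] = 1;  [x^1] = 0;  [x^2] = -2;  [x^3] = 0.

1 - 2*x^2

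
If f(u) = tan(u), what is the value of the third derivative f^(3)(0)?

From the series, [u^3] f = 1/3; multiply by 3! = 6 to get 2.

2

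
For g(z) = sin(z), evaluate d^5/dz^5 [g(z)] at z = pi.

From the series, [(z - pi)^5] g = -1/120; multiply by 5! = 120 to get -1.

-1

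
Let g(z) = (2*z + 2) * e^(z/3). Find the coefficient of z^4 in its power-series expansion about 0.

Shift and add copies of the series according to the polynomial's terms.
g(0) = 2
g′(0) = 8/3
g′′(0) = 14/9
g′′′(0) = 20/27
g^(4)(0) = 26/81
Then c_k = g^(k)(0)/k! gives each Taylor coefficient.

13/972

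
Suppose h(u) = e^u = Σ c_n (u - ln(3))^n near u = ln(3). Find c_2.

3/2

Differentiate repeatedly and evaluate at the center.
[(u - ln(3))^0] = 3;  [(u - ln(3))^1] = 3;  [(u - ln(3))^2] = 3/2.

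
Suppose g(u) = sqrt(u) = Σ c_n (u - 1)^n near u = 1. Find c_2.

[(u - 1)^0] = 1;  [(u - 1)^1] = 1/2;  [(u - 1)^2] = -1/8.

-1/8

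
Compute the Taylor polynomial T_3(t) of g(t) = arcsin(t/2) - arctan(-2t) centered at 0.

Combine the two series term by term.
[t^0] = 0;  [t^1] = 5/2;  [t^2] = 0;  [t^3] = -127/48.

-127*t^3/48 + 5*t/2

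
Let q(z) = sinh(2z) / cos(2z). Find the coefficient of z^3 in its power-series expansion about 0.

16/3

Divide the numerator series by the denominator series (power-series long division).
q(0) = 0
q′(0) = 2
q′′(0) = 0
q′′′(0) = 32
So c_3 = q′′′(0)/3! = 16/3.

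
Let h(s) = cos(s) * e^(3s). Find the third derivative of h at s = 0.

Write out both Maclaurin series and multiply, keeping only the needed powers.
The coefficient of s^3 in the expansion is 3, so h′′′(0) = 3! * (3) = 18.

18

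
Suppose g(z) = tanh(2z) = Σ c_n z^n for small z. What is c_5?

64/15

Differentiate repeatedly and evaluate at the center.
g(0) = 0
g′(0) = 2
g′′(0) = 0
g′′′(0) = -16
g^(4)(0) = 0
g^(5)(0) = 512
Then c_k = g^(k)(0)/k! gives each Taylor coefficient.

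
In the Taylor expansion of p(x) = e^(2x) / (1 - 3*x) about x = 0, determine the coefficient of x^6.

Use 1/(1 - r) = Σ r^k on the denominator, then take the Cauchy product.
p(0) = 1
p′(0) = 5
p′′(0) = 34
p′′′(0) = 314
p^(4)(0) = 3784
p^(5)(0) = 56792
p^(6)(0) = 1022320
Then c_k = p^(k)(0)/k! gives each Taylor coefficient.

12779/9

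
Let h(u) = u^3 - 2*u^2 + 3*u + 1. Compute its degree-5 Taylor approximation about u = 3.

(u - 3)^3 + 7*(u - 3)^2 + 18*(u - 3) + 19

[(u - 3)^0] = 19;  [(u - 3)^1] = 18;  [(u - 3)^2] = 7;  [(u - 3)^3] = 1;  [(u - 3)^4] = 0;  [(u - 3)^5] = 0.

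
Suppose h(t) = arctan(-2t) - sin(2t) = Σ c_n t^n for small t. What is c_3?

4

Expand each term separately and add.
[t^0] = 0;  [t^1] = -4;  [t^2] = 0;  [t^3] = 4.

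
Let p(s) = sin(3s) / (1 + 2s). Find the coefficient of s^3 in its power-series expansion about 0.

15/2

Write out both Maclaurin series and multiply, keeping only the needed powers.
p(0) = 0
p′(0) = 3
p′′(0) = -12
p′′′(0) = 45
So c_3 = p′′′(0)/3! = 15/2.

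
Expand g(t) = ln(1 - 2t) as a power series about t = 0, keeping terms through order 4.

-4*t^4 - 8*t^3/3 - 2*t^2 - 2*t

g(0) = 0
g′(0) = -2
g′′(0) = -4
g′′′(0) = -16
g^(4)(0) = -96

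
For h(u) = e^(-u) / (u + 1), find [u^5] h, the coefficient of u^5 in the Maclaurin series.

Expand 1/(denominator) as a geometric series and multiply by the numerator's series.
h(0) = 1
h′(0) = -2
h′′(0) = 5
h′′′(0) = -16
h^(4)(0) = 65
h^(5)(0) = -326
So c_5 = h^(5)(0)/5! = -163/60.

-163/60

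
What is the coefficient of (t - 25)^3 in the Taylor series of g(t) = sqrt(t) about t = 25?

1/50000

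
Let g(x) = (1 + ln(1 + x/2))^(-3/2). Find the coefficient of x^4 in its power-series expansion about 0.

1003/2048

Compose series: expand the inner function first, then feed it into the outer expansion.
g(0) = 1
g′(0) = -3/4
g′′(0) = 21/16
g′′′(0) = -219/64
g^(4)(0) = 3009/256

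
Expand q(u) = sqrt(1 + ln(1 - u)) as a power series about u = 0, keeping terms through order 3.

-17*u^3/48 - 3*u^2/8 - u/2 + 1

Substitute the inner expansion into the outer series and collect powers.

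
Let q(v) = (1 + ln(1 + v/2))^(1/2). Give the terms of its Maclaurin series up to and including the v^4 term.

Let u equal the inner series; expand the outer function in u and truncate.
q(0) = 1
q′(0) = 1/4
q′′(0) = -3/16
q′′′(0) = 17/64
q^(4)(0) = -143/256

-143*v^4/6144 + 17*v^3/384 - 3*v^2/32 + v/4 + 1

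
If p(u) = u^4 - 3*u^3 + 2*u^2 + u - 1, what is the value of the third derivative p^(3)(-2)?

From the series, [(u + 2)^3] p = -11; multiply by 3! = 6 to get -66.

-66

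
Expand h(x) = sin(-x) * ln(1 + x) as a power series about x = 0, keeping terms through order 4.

-x^4/6 + x^3/2 - x^2

Write out both Maclaurin series and multiply, keeping only the needed powers.
h(0) = 0
h′(0) = 0
h′′(0) = -2
h′′′(0) = 3
h^(4)(0) = -4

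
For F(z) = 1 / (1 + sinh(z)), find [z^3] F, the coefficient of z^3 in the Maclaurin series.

-7/6

Use the geometric series for the reciprocal, then substitute.
F(0) = 1
F′(0) = -1
F′′(0) = 2
F′′′(0) = -7
So c_3 = F′′′(0)/3! = -7/6.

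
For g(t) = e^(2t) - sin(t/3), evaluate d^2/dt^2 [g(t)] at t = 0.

4

Add the two expansions coefficient-wise.
The coefficient of t^2 in the expansion is 2, so g′′(0) = 2! * (2) = 4.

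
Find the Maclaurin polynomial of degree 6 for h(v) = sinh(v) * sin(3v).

Multiply the two series term by term and collect like powers.
[v^0] = 0;  [v^1] = 0;  [v^2] = 3;  [v^3] = 0;  [v^4] = -4;  [v^5] = 0;  [v^6] = 13/10.

13*v^6/10 - 4*v^4 + 3*v^2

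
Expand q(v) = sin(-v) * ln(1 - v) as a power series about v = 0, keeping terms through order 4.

Take the Cauchy product of the two expansions.
q(0) = 0
q′(0) = 0
q′′(0) = 2
q′′′(0) = 3
q^(4)(0) = 4

v^4/6 + v^3/2 + v^2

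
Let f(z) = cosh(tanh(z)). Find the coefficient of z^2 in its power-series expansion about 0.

Substitute the inner expansion into the outer series and collect powers.
So c_2 = f′′(0)/2! = 1/2.

1/2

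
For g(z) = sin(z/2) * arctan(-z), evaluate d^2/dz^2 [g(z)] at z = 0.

-1

Expand each factor separately, then convolve coefficients.
The coefficient of z^2 in the expansion is -1/2, so g′′(0) = 2! * (-1/2) = -1.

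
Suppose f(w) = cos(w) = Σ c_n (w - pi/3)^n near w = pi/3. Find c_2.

-1/4

f(pi/3) = 1/2
f′(pi/3) = -sqrt(3)/2
f′′(pi/3) = -1/2
So c_2 = f′′(pi/3)/2! = -1/4.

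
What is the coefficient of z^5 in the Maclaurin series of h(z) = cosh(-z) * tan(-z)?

Multiply the two series term by term and collect like powers.
h(0) = 0
h′(0) = -1
h′′(0) = 0
h′′′(0) = -5
h^(4)(0) = 0
h^(5)(0) = -41
Then c_k = h^(k)(0)/k! gives each Taylor coefficient.

-41/120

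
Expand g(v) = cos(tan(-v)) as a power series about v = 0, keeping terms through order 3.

Let u equal the inner series; expand the outer function in u and truncate.

1 - v^2/2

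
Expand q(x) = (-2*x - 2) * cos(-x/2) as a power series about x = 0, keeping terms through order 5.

-x^5/192 - x^4/192 + x^3/4 + x^2/4 - 2*x - 2

Multiply each power in the prefactor through the base expansion.
q(0) = -2
q′(0) = -2
q′′(0) = 1/2
q′′′(0) = 3/2
q^(4)(0) = -1/8
q^(5)(0) = -5/8
Then c_k = q^(k)(0)/k! gives each Taylor coefficient.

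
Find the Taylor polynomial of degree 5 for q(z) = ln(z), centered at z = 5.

[(z - 5)^0] = ln(5);  [(z - 5)^1] = 1/5;  [(z - 5)^2] = -1/50;  [(z - 5)^3] = 1/375;  [(z - 5)^4] = -1/2500;  [(z - 5)^5] = 1/15625.

(z - 5)^5/15625 - (z - 5)^4/2500 + (z - 5)^3/375 - (z - 5)^2/50 + (z - 5)/5 + ln(5)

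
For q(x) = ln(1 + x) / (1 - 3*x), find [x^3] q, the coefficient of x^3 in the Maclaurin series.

Multiply the numerator's expansion by the denominator's geometric series.

47/6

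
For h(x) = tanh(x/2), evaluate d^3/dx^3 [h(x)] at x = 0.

-1/4

The coefficient of x^3 in the expansion is -1/24, so h′′′(0) = 3! * (-1/24) = -1/4.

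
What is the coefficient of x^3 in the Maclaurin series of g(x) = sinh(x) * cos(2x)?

-11/6

Multiply the two series term by term and collect like powers.
[x^0] = 0;  [x^1] = 1;  [x^2] = 0;  [x^3] = -11/6.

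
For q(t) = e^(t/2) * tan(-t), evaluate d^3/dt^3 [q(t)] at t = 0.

Expand each factor separately, then convolve coefficients.
The coefficient of t^3 in the expansion is -11/24, so q′′′(0) = 3! * (-11/24) = -11/4.

-11/4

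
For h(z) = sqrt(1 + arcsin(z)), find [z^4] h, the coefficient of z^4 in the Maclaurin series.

Plug the Maclaurin series of the inner function into that of the outer and collect terms.
h(0) = 1
h′(0) = 1/2
h′′(0) = -1/4
h′′′(0) = 7/8
h^(4)(0) = -31/16
Then c_k = h^(k)(0)/k! gives each Taylor coefficient.

-31/384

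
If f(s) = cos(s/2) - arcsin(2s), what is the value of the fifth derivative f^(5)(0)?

Add the two expansions coefficient-wise.
The coefficient of s^5 in the expansion is -12/5, so f^(5)(0) = 5! * (-12/5) = -288.

-288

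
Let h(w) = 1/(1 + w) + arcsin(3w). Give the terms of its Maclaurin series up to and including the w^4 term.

Expand each term separately and add.
h(0) = 1
h′(0) = 2
h′′(0) = 2
h′′′(0) = 21
h^(4)(0) = 24
Dividing each by k! gives the coefficients c_0, ..., c_4.

w^4 + 7*w^3/2 + w^2 + 2*w + 1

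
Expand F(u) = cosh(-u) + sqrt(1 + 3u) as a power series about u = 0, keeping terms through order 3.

27*u^3/16 - 5*u^2/8 + 3*u/2 + 2

Add the two expansions coefficient-wise.
F(0) = 2
F′(0) = 3/2
F′′(0) = -5/4
F′′′(0) = 81/8
Then c_k = F^(k)(0)/k! gives each Taylor coefficient.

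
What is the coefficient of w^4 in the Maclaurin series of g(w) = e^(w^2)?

g(0) = 1
g′(0) = 0
g′′(0) = 2
g′′′(0) = 0
g^(4)(0) = 12

1/2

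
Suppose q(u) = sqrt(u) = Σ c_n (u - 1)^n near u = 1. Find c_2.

Apply the Taylor formula c_k = f^(k)(a)/k!.
[(u - 1)^0] = 1;  [(u - 1)^1] = 1/2;  [(u - 1)^2] = -1/8.

-1/8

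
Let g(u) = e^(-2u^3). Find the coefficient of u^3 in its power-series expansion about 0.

-2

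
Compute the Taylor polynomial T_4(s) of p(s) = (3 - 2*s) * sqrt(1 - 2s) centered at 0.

Shift and add copies of the series according to the polynomial's terms.
p(0) = 3
p′(0) = -5
p′′(0) = 1
p′′′(0) = -3
p^(4)(0) = -21
The Taylor polynomial is Σ p^(k)(0)/k! · s^k.

-7*s^4/8 - s^3/2 + s^2/2 - 5*s + 3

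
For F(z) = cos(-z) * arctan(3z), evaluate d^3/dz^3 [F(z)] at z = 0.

Write out both Maclaurin series and multiply, keeping only the needed powers.
From the series, [z^3] F = -21/2; multiply by 3! = 6 to get -63.

-63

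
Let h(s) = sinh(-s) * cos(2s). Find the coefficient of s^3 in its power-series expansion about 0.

Take the Cauchy product of the two expansions.
[s^0] = 0;  [s^1] = -1;  [s^2] = 0;  [s^3] = 11/6.
So c_3 = h′′′(0)/3! = 11/6.

11/6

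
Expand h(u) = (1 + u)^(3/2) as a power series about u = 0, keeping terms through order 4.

h(0) = 1
h′(0) = 3/2
h′′(0) = 3/4
h′′′(0) = -3/8
h^(4)(0) = 9/16

3*u^4/128 - u^3/16 + 3*u^2/8 + 3*u/2 + 1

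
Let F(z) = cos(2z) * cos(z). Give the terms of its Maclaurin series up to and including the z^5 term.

Take the Cauchy product of the two expansions.
F(0) = 1
F′(0) = 0
F′′(0) = -5
F′′′(0) = 0
F^(4)(0) = 41
F^(5)(0) = 0
Then c_k = F^(k)(0)/k! gives each Taylor coefficient.

41*z^4/24 - 5*z^2/2 + 1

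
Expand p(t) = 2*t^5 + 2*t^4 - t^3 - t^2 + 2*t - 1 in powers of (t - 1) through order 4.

[(t - 1)^0] = 3;  [(t - 1)^1] = 15;  [(t - 1)^2] = 28;  [(t - 1)^3] = 27;  [(t - 1)^4] = 12.

12*(t - 1)^4 + 27*(t - 1)^3 + 28*(t - 1)^2 + 15*(t - 1) + 3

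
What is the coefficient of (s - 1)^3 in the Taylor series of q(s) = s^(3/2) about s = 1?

-1/16

q(1) = 1
q′(1) = 3/2
q′′(1) = 3/4
q′′′(1) = -3/8
Then c_k = q^(k)(1)/k! gives each Taylor coefficient.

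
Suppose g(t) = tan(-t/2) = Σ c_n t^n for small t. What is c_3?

g(0) = 0
g′(0) = -1/2
g′′(0) = 0
g′′′(0) = -1/4
The Taylor polynomial is Σ g^(k)(0)/k! · t^k.

-1/24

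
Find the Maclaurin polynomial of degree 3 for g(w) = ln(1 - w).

g(0) = 0
g′(0) = -1
g′′(0) = -1
g′′′(0) = -2
The Taylor polynomial is Σ g^(k)(0)/k! · w^k.

-w^3/3 - w^2/2 - w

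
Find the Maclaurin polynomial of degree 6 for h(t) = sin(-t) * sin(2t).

-91*t^6/180 + 5*t^4/3 - 2*t^2

Write out both Maclaurin series and multiply, keeping only the needed powers.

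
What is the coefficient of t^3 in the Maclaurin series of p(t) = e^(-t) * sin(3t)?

Take the Cauchy product of the two expansions.
p(0) = 0
p′(0) = 3
p′′(0) = -6
p′′′(0) = -18

-3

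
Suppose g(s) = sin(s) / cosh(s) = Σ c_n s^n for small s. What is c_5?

Write the quotient as an unknown series and match coefficients against numerator = denominator · series.
g(0) = 0
g′(0) = 1
g′′(0) = 0
g′′′(0) = -4
g^(4)(0) = 0
g^(5)(0) = 36

3/10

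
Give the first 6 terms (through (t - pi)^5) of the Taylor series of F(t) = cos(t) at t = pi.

-(t - pi)^4/24 + (t - pi)^2/2 - 1

Compute the successive derivatives at the expansion point and divide by k!.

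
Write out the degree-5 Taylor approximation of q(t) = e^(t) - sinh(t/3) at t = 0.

Combine the two series term by term.
q(0) = 1
q′(0) = 2/3
q′′(0) = 1
q′′′(0) = 26/27
q^(4)(0) = 1
q^(5)(0) = 242/243

121*t^5/14580 + t^4/24 + 13*t^3/81 + t^2/2 + 2*t/3 + 1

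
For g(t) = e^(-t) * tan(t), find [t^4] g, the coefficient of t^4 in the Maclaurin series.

-1/2

Multiply the two series term by term and collect like powers.
[t^0] = 0;  [t^1] = 1;  [t^2] = -1;  [t^3] = 5/6;  [t^4] = -1/2.
So c_4 = g^(4)(0)/4! = -1/2.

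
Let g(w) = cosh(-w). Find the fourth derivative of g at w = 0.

1

The coefficient of w^4 in the expansion is 1/24, so g^(4)(0) = 4! * (1/24) = 1.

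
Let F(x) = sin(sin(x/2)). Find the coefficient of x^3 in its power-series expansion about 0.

Let u equal the inner series; expand the outer function in u and truncate.
F(0) = 0
F′(0) = 1/2
F′′(0) = 0
F′′′(0) = -1/4
So c_3 = F′′′(0)/3! = -1/24.

-1/24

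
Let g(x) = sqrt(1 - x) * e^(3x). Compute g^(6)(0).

Multiply the two series term by term and collect like powers.
The coefficient of x^6 in the expansion is -1005/1024, so g^(6)(0) = 6! * (-1005/1024) = -45225/64.

-45225/64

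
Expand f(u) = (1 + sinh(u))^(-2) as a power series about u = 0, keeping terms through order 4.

6*u^4 - 13*u^3/3 + 3*u^2 - 2*u + 1

Plug the Maclaurin series of the inner function into that of the outer and collect terms.
f(0) = 1
f′(0) = -2
f′′(0) = 6
f′′′(0) = -26
f^(4)(0) = 144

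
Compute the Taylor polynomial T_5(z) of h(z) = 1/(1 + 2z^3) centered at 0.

Apply the Taylor formula c_k = f^(k)(a)/k!.
h(0) = 1
h′(0) = 0
h′′(0) = 0
h′′′(0) = -12
h^(4)(0) = 0
h^(5)(0) = 0

1 - 2*z^3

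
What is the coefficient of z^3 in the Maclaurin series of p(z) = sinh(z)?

[z^0] = 0;  [z^1] = 1;  [z^2] = 0;  [z^3] = 1/6.

1/6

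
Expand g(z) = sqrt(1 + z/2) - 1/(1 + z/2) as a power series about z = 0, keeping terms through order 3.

Expand each term separately and add.
[z^0] = 0;  [z^1] = 3/4;  [z^2] = -9/32;  [z^3] = 17/128.

17*z^3/128 - 9*z^2/32 + 3*z/4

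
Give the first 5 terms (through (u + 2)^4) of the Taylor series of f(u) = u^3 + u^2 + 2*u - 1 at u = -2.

Apply the Taylor formula c_k = f^(k)(a)/k!.
[(u + 2)^0] = -9;  [(u + 2)^1] = 10;  [(u + 2)^2] = -5;  [(u + 2)^3] = 1;  [(u + 2)^4] = 0.

(u + 2)^3 - 5*(u + 2)^2 + 10*(u + 2) - 9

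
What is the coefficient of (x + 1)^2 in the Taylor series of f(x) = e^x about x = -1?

[(x + 1)^0] = e^(-1);  [(x + 1)^1] = e^(-1);  [(x + 1)^2] = e^(-1)/2.

e^(-1)/2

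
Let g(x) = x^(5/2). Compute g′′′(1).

The coefficient of (x - 1)^3 in the expansion is 5/16, so g′′′(1) = 3! * (5/16) = 15/8.

15/8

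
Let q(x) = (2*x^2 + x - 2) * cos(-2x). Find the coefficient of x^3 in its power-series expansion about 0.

Multiply each power in the prefactor through the base expansion.
q(0) = -2
q′(0) = 1
q′′(0) = 12
q′′′(0) = -12
Dividing each by k! gives the coefficients c_0, ..., c_3.

-2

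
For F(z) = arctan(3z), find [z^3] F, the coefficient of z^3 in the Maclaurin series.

Differentiate repeatedly and evaluate at the center.
[z^0] = 0;  [z^1] = 3;  [z^2] = 0;  [z^3] = -9.

-9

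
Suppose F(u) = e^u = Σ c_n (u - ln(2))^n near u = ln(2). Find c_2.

F(ln(2)) = 2
F′(ln(2)) = 2
F′′(ln(2)) = 2
So c_2 = F′′(ln(2))/2! = 1.

1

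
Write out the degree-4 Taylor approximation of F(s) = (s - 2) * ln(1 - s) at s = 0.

Distribute the polynomial across the series and collect like powers.
F(0) = 0
F′(0) = 2
F′′(0) = 0
F′′′(0) = 1
F^(4)(0) = 4
Then c_k = F^(k)(0)/k! gives each Taylor coefficient.

s^4/6 + s^3/6 + 2*s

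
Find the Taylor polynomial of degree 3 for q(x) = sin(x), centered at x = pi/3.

Use the known series and substitute for the argument.
[(x - pi/3)^0] = sqrt(3)/2;  [(x - pi/3)^1] = 1/2;  [(x - pi/3)^2] = -sqrt(3)/4;  [(x - pi/3)^3] = -1/12.

-(x - pi/3)^3/12 - sqrt(3)*(x - pi/3)^2/4 + (x - pi/3)/2 + sqrt(3)/2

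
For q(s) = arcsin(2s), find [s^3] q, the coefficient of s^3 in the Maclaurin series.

4/3

[s^0] = 0;  [s^1] = 2;  [s^2] = 0;  [s^3] = 4/3.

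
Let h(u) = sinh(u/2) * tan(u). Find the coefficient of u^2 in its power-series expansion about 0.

1/2

Multiply the two series term by term and collect like powers.
h(0) = 0
h′(0) = 0
h′′(0) = 1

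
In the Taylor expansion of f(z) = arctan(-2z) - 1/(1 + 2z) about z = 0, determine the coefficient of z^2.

Expand each term separately and add.
f(0) = -1
f′(0) = 0
f′′(0) = -8
So c_2 = f′′(0)/2! = -4.

-4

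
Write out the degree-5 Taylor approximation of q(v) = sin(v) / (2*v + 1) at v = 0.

1841*v^5/120 - 23*v^4/3 + 23*v^3/6 - 2*v^2 + v

Multiply the numerator's expansion by the denominator's geometric series.
q(0) = 0
q′(0) = 1
q′′(0) = -4
q′′′(0) = 23
q^(4)(0) = -184
q^(5)(0) = 1841
The Taylor polynomial is Σ q^(k)(0)/k! · v^k.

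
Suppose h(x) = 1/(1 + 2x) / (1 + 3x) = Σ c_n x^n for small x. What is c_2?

Write out both Maclaurin series and multiply, keeping only the needed powers.
So c_2 = h′′(0)/2! = 19.

19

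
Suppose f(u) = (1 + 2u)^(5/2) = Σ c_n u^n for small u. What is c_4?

-5/8

f(0) = 1
f′(0) = 5
f′′(0) = 15
f′′′(0) = 15
f^(4)(0) = -15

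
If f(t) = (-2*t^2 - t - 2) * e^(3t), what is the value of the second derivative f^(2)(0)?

-28

Multiply each power in the prefactor through the base expansion.
From the series, [t^2] f = -14; multiply by 2! = 2 to get -28.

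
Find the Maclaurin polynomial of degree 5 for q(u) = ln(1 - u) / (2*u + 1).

-391*u^5/30 + 77*u^4/12 - 10*u^3/3 + 3*u^2/2 - u

Multiply the numerator's expansion by the denominator's geometric series.
q(0) = 0
q′(0) = -1
q′′(0) = 3
q′′′(0) = -20
q^(4)(0) = 154
q^(5)(0) = -1564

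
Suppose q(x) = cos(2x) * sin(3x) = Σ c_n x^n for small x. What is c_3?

-21/2

Multiply the two series term by term and collect like powers.
q(0) = 0
q′(0) = 3
q′′(0) = 0
q′′′(0) = -63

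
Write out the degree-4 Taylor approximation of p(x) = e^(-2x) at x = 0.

Use the known series and substitute for the argument.
p(0) = 1
p′(0) = -2
p′′(0) = 4
p′′′(0) = -8
p^(4)(0) = 16
Dividing each by k! gives the coefficients c_0, ..., c_4.

2*x^4/3 - 4*x^3/3 + 2*x^2 - 2*x + 1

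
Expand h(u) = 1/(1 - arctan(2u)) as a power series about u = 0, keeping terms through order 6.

Let u equal the inner series; expand the outer function in u and truncate.
h(0) = 1
h′(0) = 2
h′′(0) = 8
h′′′(0) = 32
h^(4)(0) = 128
h^(5)(0) = 768
h^(6)(0) = 8192

512*u^6/45 + 32*u^5/5 + 16*u^4/3 + 16*u^3/3 + 4*u^2 + 2*u + 1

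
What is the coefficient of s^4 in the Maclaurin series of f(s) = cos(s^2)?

Use the known series and substitute for the argument.
[s^0] = 1;  [s^1] = 0;  [s^2] = 0;  [s^3] = 0;  [s^4] = -1/2.

-1/2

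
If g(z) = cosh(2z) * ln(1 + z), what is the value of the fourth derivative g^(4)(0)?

-30

Take the Cauchy product of the two expansions.
The coefficient of z^4 in the expansion is -5/4, so g^(4)(0) = 4! * (-5/4) = -30.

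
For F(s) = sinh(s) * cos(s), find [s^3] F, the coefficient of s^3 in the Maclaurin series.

Take the Cauchy product of the two expansions.

-1/3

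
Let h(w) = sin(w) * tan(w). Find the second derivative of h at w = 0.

2

Write out both Maclaurin series and multiply, keeping only the needed powers.
From the series, [w^2] h = 1; multiply by 2! = 2 to get 2.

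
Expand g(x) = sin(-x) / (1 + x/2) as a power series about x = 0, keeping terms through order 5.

Write out both Maclaurin series and multiply, keeping only the needed powers.
[x^0] = 0;  [x^1] = -1;  [x^2] = 1/2;  [x^3] = -1/12;  [x^4] = 1/24;  [x^5] = -7/240.

-7*x^5/240 + x^4/24 - x^3/12 + x^2/2 - x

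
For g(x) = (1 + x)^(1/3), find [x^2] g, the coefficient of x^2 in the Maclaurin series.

Apply the Taylor formula c_k = f^(k)(a)/k!.

-1/9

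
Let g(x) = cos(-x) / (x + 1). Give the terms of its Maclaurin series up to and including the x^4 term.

13*x^4/24 - x^3/2 + x^2/2 - x + 1

Expand 1/(denominator) as a geometric series and multiply by the numerator's series.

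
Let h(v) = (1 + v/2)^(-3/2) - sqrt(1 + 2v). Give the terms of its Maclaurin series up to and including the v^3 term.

Add the two expansions coefficient-wise.
h(0) = 0
h′(0) = -7/4
h′′(0) = 31/16
h′′′(0) = -297/64

-99*v^3/128 + 31*v^2/32 - 7*v/4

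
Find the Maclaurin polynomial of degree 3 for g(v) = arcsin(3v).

9*v^3/2 + 3*v

[v^0] = 0;  [v^1] = 3;  [v^2] = 0;  [v^3] = 9/2.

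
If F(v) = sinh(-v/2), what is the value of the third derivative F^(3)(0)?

-1/8

Differentiate repeatedly and evaluate at the center.
The coefficient of v^3 in the expansion is -1/48, so F′′′(0) = 3! * (-1/48) = -1/8.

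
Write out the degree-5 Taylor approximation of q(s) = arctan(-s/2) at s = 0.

-s^5/160 + s^3/24 - s/2

[s^0] = 0;  [s^1] = -1/2;  [s^2] = 0;  [s^3] = 1/24;  [s^4] = 0;  [s^5] = -1/160.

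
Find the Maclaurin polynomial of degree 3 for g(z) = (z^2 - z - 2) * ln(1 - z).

z^3/6 + 2*z^2 + 2*z

Multiply each power in the prefactor through the base expansion.
g(0) = 0
g′(0) = 2
g′′(0) = 4
g′′′(0) = 1
The Taylor polynomial is Σ g^(k)(0)/k! · z^k.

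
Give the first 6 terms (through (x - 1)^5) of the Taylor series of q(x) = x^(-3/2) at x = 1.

Use the known series and substitute for the argument.
[(x - 1)^0] = 1;  [(x - 1)^1] = -3/2;  [(x - 1)^2] = 15/8;  [(x - 1)^3] = -35/16;  [(x - 1)^4] = 315/128;  [(x - 1)^5] = -693/256.

-693*(x - 1)^5/256 + 315*(x - 1)^4/128 - 35*(x - 1)^3/16 + 15*(x - 1)^2/8 - 3*(x - 1)/2 + 1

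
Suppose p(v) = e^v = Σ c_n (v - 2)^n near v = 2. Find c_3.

e^(2)/6

c_3 = p′′′(2)/3! = e^(2)/6.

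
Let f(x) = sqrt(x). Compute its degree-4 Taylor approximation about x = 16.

-5*(x - 16)^4/2097152 + (x - 16)^3/16384 - (x - 16)^2/512 + (x - 16)/8 + 4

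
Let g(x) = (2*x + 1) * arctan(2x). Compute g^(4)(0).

Distribute the polynomial across the series and collect like powers.
The coefficient of x^4 in the expansion is -16/3, so g^(4)(0) = 4! * (-16/3) = -128.

-128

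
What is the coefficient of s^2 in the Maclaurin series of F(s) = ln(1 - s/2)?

F(0) = 0
F′(0) = -1/2
F′′(0) = -1/4

-1/8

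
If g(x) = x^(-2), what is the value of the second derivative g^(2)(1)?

The coefficient of (x - 1)^2 in the expansion is 3, so g′′(1) = 2! * (3) = 6.

6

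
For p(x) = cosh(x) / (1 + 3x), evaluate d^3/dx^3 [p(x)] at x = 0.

-171

Expand each factor separately, then convolve coefficients.
The coefficient of x^3 in the expansion is -57/2, so p′′′(0) = 3! * (-57/2) = -171.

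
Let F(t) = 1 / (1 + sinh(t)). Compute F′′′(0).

Write 1/(1+u) = 1 - u + u^2 - u^3 + ... and substitute the series for u.
The coefficient of t^3 in the expansion is -7/6, so F′′′(0) = 3! * (-7/6) = -7.

-7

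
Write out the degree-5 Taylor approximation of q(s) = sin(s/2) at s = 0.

s^5/3840 - s^3/48 + s/2

Use the known series and substitute for the argument.
q(0) = 0
q′(0) = 1/2
q′′(0) = 0
q′′′(0) = -1/8
q^(4)(0) = 0
q^(5)(0) = 1/32
Dividing each by k! gives the coefficients c_0, ..., c_5.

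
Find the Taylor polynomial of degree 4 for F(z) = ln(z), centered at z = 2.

Compute the successive derivatives at the expansion point and divide by k!.

-(z - 2)^4/64 + (z - 2)^3/24 - (z - 2)^2/8 + (z - 2)/2 + ln(2)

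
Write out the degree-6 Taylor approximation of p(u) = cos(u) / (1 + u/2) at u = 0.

-19*u^6/2880 + u^5/96 - u^4/48 + u^3/8 - u^2/4 - u/2 + 1

Take the Cauchy product of the two expansions.
p(0) = 1
p′(0) = -1/2
p′′(0) = -1/2
p′′′(0) = 3/4
p^(4)(0) = -1/2
p^(5)(0) = 5/4
p^(6)(0) = -19/4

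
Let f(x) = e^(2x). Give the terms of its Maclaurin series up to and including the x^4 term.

2*x^4/3 + 4*x^3/3 + 2*x^2 + 2*x + 1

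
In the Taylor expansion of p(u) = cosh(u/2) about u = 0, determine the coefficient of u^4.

Compute the successive derivatives at the expansion point and divide by k!.
p(0) = 1
p′(0) = 0
p′′(0) = 1/4
p′′′(0) = 0
p^(4)(0) = 1/16
So c_4 = p^(4)(0)/4! = 1/384.

1/384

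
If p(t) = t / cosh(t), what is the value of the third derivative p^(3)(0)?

-3

Invert the denominator's series and multiply.
From the series, [t^3] p = -1/2; multiply by 3! = 6 to get -3.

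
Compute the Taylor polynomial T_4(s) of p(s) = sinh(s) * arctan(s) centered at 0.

Write out both Maclaurin series and multiply, keeping only the needed powers.

-s^4/6 + s^2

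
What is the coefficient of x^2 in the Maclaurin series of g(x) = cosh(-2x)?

2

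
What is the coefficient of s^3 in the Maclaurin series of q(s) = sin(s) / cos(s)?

Divide the numerator series by the denominator series (power-series long division).
q(0) = 0
q′(0) = 1
q′′(0) = 0
q′′′(0) = 2

1/3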